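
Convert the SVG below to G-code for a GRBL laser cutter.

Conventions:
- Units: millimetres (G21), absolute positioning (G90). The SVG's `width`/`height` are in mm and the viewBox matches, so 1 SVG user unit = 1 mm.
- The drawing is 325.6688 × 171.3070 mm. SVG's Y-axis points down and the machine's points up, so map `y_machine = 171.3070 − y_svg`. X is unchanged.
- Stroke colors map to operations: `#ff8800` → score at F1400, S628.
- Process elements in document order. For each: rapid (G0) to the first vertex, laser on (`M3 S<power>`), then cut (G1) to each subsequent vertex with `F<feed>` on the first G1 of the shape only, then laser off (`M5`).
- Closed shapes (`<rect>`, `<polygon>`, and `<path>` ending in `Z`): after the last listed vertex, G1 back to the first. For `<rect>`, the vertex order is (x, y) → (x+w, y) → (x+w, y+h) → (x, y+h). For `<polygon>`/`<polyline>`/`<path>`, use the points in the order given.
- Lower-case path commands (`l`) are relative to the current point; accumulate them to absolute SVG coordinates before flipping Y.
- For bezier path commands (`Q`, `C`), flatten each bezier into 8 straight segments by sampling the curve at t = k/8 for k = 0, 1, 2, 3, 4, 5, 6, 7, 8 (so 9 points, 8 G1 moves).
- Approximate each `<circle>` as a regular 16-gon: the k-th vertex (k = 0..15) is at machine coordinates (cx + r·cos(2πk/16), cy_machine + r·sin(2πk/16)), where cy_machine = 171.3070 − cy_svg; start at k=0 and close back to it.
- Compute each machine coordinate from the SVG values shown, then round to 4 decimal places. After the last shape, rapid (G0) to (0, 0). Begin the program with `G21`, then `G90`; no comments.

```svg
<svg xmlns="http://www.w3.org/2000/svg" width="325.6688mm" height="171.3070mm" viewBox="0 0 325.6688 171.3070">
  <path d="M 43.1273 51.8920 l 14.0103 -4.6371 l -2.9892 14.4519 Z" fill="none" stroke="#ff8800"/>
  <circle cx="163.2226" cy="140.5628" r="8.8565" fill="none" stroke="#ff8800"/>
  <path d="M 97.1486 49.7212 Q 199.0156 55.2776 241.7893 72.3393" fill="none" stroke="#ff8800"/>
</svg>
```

G21
G90
G0 X43.1273 Y119.4150
M3 S628
G1 X57.1376 Y124.0521 F1400
G1 X54.1484 Y109.6002
G1 X43.1273 Y119.4150
M5
G0 X172.0791 Y30.7442
M3 S628
G1 X171.4049 Y34.1334 F1400
G1 X169.4851 Y37.0067
G1 X166.6118 Y38.9265
G1 X163.2226 Y39.6007
G1 X159.8334 Y38.9265
G1 X156.9601 Y37.0067
G1 X155.0403 Y34.1334
G1 X154.3661 Y30.7442
G1 X155.0403 Y27.3550
G1 X156.9601 Y24.4817
G1 X159.8334 Y22.5619
G1 X163.2226 Y21.8877
G1 X166.6118 Y22.5619
G1 X169.4851 Y24.4817
G1 X171.4049 Y27.3550
G1 X172.0791 Y30.7442
M5
G0 X97.1486 Y121.5858
M3 S628
G1 X121.6920 Y120.0169 F1400
G1 X144.3888 Y118.0885
G1 X165.2389 Y115.8006
G1 X184.2423 Y113.1531
G1 X201.3990 Y110.1460
G1 X216.7091 Y106.7795
G1 X230.1725 Y103.0534
G1 X241.7893 Y98.9677
M5
G0 X0.0000 Y0.0000

1 u = 1 mm; y_m = 171.3070 − y.

[1] `<path>` regular polygon, #ff8800→score S628 F1400: (43.1273,119.4150) → (57.1376,124.0521) → (54.1484,109.6002) → (43.1273,119.4150) (closed)

[2] `<circle>` circle, #ff8800→score S628 F1400: (172.0791,30.7442) → (171.4049,34.1334) → (169.4851,37.0067) → (166.6118,38.9265) → (163.2226,39.6007) → (159.8334,38.9265) → (156.9601,37.0067) → (155.0403,34.1334) → (154.3661,30.7442) → (155.0403,27.3550) → (156.9601,24.4817) → (159.8334,22.5619) → (163.2226,21.8877) → (166.6118,22.5619) → (169.4851,24.4817) → (171.4049,27.3550) → (172.0791,30.7442) (closed)

[3] `<path>` quadratic bezier, #ff8800→score S628 F1400: (97.1486,121.5858) → (121.6920,120.0169) → (144.3888,118.0885) → (165.2389,115.8006) → (184.2423,113.1531) → (201.3990,110.1460) → (216.7091,106.7795) → (230.1725,103.0534) → (241.7893,98.9677)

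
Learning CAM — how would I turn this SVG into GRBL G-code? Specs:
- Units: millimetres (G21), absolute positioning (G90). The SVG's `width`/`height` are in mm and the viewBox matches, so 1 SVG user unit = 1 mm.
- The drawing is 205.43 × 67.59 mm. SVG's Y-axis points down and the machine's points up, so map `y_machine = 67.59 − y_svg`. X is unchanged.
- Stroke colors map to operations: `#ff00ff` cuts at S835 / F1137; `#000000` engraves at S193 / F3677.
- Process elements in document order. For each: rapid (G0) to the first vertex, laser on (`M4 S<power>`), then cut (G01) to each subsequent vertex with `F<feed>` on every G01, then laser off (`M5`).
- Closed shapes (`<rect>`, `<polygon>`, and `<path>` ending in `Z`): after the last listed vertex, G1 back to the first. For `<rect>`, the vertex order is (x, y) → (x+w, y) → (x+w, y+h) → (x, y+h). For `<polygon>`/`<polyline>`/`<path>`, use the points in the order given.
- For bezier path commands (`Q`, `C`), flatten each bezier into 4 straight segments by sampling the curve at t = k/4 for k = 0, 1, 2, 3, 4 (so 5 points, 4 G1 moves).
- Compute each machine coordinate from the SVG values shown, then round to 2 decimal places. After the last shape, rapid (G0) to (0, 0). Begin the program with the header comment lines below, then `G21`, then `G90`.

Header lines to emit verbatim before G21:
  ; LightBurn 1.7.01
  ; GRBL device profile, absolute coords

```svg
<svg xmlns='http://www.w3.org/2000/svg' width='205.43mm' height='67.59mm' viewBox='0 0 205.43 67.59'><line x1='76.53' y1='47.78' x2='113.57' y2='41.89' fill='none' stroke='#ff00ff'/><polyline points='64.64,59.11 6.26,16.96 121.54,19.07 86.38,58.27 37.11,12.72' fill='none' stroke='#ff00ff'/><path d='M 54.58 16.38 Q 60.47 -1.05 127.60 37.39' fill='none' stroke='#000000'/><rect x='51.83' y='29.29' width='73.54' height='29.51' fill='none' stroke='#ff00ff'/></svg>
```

1 u = 1 mm; y_m = 67.59 − y.

[1] `<line>` line segment, #ff00ff→cut S835 F1137: (76.53,19.81) → (113.57,25.70)

[2] `<polyline>` open polyline, #ff00ff→cut S835 F1137: (64.64,8.48) → (6.26,50.63) → (121.54,48.52) → (86.38,9.32) → (37.11,54.87)

[3] `<path>` quadratic bezier, #000000→engrave S193 F3677: (54.58,51.21) → (61.35,56.43) → (75.78,54.67) → (97.86,45.93) → (127.60,30.20)

[4] `<rect>` rectangle, #ff00ff→cut S835 F1137: (51.83,38.30) → (125.37,38.30) → (125.37,8.79) → (51.83,8.79) → (51.83,38.30) (closed)

; LightBurn 1.7.01
; GRBL device profile, absolute coords
G21
G90
G0 X76.53 Y19.81
M4 S835
G01 X113.57 Y25.70 F1137
M5
G0 X64.64 Y8.48
M4 S835
G01 X6.26 Y50.63 F1137
G01 X121.54 Y48.52 F1137
G01 X86.38 Y9.32 F1137
G01 X37.11 Y54.87 F1137
M5
G0 X54.58 Y51.21
M4 S193
G01 X61.35 Y56.43 F3677
G01 X75.78 Y54.67 F3677
G01 X97.86 Y45.93 F3677
G01 X127.60 Y30.20 F3677
M5
G0 X51.83 Y38.30
M4 S835
G01 X125.37 Y38.30 F1137
G01 X125.37 Y8.79 F1137
G01 X51.83 Y8.79 F1137
G01 X51.83 Y38.30 F1137
M5
G0 X0.00 Y0.00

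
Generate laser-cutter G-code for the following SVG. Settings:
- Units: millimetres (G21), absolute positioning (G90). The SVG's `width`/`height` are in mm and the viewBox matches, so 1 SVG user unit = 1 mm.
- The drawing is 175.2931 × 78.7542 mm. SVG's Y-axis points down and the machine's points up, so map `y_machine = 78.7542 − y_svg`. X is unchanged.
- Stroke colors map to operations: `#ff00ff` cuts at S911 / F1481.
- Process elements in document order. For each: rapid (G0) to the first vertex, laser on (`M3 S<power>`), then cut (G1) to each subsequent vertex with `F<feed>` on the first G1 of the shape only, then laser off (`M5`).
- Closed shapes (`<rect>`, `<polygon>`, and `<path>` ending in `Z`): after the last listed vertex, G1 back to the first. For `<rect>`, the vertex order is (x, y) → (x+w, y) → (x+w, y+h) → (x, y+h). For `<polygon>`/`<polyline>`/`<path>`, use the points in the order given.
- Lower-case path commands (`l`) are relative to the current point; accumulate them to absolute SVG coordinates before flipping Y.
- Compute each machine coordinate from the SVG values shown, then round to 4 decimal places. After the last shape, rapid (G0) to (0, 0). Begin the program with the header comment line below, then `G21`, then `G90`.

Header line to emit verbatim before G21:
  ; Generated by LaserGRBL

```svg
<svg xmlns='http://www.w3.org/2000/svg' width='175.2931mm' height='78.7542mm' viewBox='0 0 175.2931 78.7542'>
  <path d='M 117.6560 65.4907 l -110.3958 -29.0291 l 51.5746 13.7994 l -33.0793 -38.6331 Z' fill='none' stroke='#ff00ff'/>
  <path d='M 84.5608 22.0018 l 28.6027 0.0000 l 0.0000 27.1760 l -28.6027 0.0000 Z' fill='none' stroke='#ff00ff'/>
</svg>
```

; Generated by LaserGRBL
G21
G90
G0 X117.6560 Y13.2635
M3 S911
G1 X7.2602 Y42.2926 F1481
G1 X58.8348 Y28.4932
G1 X25.7555 Y67.1263
G1 X117.6560 Y13.2635
M5
G0 X84.5608 Y56.7524
M3 S911
G1 X113.1635 Y56.7524 F1481
G1 X113.1635 Y29.5764
G1 X84.5608 Y29.5764
G1 X84.5608 Y56.7524
M5
G0 X0.0000 Y0.0000

viewBox `0 0 175.2931 78.7542` with mm width/height → 1 unit = 1 mm. Flip: y_m = 78.7542 − y_svg.

**Shape 1** — `<path>` closed polygon, stroke `#ff00ff` → cut (S911, F1481). Machine vertices: (117.6560,13.2635) → (7.2602,42.2926) → (58.8348,28.4932) → (25.7555,67.1263) → (117.6560,13.2635). Closed: final G1 returns to the first vertex.

**Shape 2** — `<path>` rectangle, stroke `#ff00ff` → cut (S911, F1481). Machine vertices: (84.5608,56.7524) → (113.1635,56.7524) → (113.1635,29.5764) → (84.5608,29.5764) → (84.5608,56.7524). Closed: final G1 returns to the first vertex.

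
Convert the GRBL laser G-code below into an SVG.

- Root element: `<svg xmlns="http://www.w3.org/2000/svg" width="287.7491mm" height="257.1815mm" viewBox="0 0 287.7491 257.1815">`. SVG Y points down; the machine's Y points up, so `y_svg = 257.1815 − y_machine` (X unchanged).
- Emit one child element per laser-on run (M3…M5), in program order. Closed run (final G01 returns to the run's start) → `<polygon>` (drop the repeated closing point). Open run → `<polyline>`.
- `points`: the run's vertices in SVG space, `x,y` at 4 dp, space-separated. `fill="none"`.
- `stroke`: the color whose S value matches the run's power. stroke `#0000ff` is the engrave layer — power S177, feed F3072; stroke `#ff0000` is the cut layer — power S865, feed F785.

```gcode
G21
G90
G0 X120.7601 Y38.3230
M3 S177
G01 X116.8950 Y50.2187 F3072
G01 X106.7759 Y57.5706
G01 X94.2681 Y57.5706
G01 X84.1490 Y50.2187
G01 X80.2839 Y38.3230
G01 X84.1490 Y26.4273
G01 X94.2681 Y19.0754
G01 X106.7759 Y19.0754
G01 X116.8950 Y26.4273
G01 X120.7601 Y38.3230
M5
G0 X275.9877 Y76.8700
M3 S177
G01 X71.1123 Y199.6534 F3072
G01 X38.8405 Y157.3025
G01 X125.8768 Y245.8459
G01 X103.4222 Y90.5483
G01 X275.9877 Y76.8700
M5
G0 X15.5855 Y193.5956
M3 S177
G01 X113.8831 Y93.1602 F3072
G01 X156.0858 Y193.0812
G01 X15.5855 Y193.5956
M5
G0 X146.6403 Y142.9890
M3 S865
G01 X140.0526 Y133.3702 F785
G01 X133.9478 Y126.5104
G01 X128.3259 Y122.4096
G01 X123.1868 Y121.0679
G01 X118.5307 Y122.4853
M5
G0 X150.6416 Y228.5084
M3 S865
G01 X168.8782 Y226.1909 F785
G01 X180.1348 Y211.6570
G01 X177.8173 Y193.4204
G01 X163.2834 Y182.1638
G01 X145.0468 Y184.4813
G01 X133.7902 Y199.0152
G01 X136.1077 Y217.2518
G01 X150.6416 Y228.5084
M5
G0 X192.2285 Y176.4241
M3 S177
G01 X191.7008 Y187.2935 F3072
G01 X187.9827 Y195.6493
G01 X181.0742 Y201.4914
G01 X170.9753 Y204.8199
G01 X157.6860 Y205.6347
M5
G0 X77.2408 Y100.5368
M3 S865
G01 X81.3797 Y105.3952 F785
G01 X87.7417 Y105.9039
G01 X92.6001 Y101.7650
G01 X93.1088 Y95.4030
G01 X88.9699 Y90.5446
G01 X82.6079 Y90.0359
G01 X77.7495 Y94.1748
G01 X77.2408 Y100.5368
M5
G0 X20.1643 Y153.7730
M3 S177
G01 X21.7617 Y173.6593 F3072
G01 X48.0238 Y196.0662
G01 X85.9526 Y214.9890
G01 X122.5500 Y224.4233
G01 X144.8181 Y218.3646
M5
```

<svg xmlns="http://www.w3.org/2000/svg" width="287.7491mm" height="257.1815mm" viewBox="0 0 287.7491 257.1815">
  <polygon points="120.7601,218.8585 116.8950,206.9628 106.7759,199.6109 94.2681,199.6109 84.1490,206.9628 80.2839,218.8585 84.1490,230.7542 94.2681,238.1061 106.7759,238.1061 116.8950,230.7542" fill="none" stroke="#0000ff"/>
  <polygon points="275.9877,180.3115 71.1123,57.5281 38.8405,99.8790 125.8768,11.3356 103.4222,166.6332" fill="none" stroke="#0000ff"/>
  <polygon points="15.5855,63.5859 113.8831,164.0213 156.0858,64.1003" fill="none" stroke="#0000ff"/>
  <polyline points="146.6403,114.1925 140.0526,123.8113 133.9478,130.6711 128.3259,134.7719 123.1868,136.1136 118.5307,134.6962" fill="none" stroke="#ff0000"/>
  <polygon points="150.6416,28.6731 168.8782,30.9906 180.1348,45.5245 177.8173,63.7611 163.2834,75.0177 145.0468,72.7002 133.7902,58.1663 136.1077,39.9297" fill="none" stroke="#ff0000"/>
  <polyline points="192.2285,80.7574 191.7008,69.8880 187.9827,61.5322 181.0742,55.6901 170.9753,52.3616 157.6860,51.5468" fill="none" stroke="#0000ff"/>
  <polygon points="77.2408,156.6447 81.3797,151.7863 87.7417,151.2776 92.6001,155.4165 93.1088,161.7785 88.9699,166.6369 82.6079,167.1456 77.7495,163.0067" fill="none" stroke="#ff0000"/>
  <polyline points="20.1643,103.4085 21.7617,83.5222 48.0238,61.1153 85.9526,42.1925 122.5500,32.7582 144.8181,38.8169" fill="none" stroke="#0000ff"/>
</svg>

y_svg = 257.1815 − y_m.

[1] S177→`#0000ff` (engrave); closed run; points: 120.7601,218.8585 116.8950,206.9628 106.7759,199.6109 94.2681,199.6109 84.1490,206.9628 80.2839,218.8585 84.1490,230.7542 94.2681,238.1061 106.7759,238.1061 116.8950,230.7542

[2] S177→`#0000ff` (engrave); closed run; points: 275.9877,180.3115 71.1123,57.5281 38.8405,99.8790 125.8768,11.3356 103.4222,166.6332

[3] S177→`#0000ff` (engrave); closed run; points: 15.5855,63.5859 113.8831,164.0213 156.0858,64.1003

[4] S865→`#ff0000` (cut); open run; points: 146.6403,114.1925 140.0526,123.8113 133.9478,130.6711 128.3259,134.7719 123.1868,136.1136 118.5307,134.6962

[5] S865→`#ff0000` (cut); closed run; points: 150.6416,28.6731 168.8782,30.9906 180.1348,45.5245 177.8173,63.7611 163.2834,75.0177 145.0468,72.7002 133.7902,58.1663 136.1077,39.9297

[6] S177→`#0000ff` (engrave); open run; points: 192.2285,80.7574 191.7008,69.8880 187.9827,61.5322 181.0742,55.6901 170.9753,52.3616 157.6860,51.5468

[7] S865→`#ff0000` (cut); closed run; points: 77.2408,156.6447 81.3797,151.7863 87.7417,151.2776 92.6001,155.4165 93.1088,161.7785 88.9699,166.6369 82.6079,167.1456 77.7495,163.0067

[8] S177→`#0000ff` (engrave); open run; points: 20.1643,103.4085 21.7617,83.5222 48.0238,61.1153 85.9526,42.1925 122.5500,32.7582 144.8181,38.8169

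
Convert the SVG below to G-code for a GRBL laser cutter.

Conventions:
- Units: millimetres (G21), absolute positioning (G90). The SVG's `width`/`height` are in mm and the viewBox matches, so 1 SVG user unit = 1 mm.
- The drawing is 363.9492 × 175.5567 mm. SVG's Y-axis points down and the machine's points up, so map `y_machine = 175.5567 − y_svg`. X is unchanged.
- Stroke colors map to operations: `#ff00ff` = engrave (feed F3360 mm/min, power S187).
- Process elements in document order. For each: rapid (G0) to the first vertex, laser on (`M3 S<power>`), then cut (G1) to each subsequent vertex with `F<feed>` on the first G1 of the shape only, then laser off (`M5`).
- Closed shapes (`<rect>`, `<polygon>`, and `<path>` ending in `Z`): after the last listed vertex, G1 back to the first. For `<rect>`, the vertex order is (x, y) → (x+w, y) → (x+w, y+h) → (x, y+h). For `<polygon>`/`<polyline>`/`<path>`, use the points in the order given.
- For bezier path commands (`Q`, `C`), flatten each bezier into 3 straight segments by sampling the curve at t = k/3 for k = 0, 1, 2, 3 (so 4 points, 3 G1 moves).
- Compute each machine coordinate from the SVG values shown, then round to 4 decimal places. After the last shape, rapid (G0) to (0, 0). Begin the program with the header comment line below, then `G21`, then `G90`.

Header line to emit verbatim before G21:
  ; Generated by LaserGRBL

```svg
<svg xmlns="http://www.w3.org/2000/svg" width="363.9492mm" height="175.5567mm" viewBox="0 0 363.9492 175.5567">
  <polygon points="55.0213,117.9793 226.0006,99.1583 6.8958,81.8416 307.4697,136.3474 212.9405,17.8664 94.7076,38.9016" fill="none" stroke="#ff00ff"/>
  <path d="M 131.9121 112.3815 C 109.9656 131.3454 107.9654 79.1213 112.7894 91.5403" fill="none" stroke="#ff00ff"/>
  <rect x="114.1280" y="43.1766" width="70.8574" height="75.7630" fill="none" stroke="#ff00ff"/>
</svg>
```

; Generated by LaserGRBL
G21
G90
G0 X55.0213 Y57.5774
M3 S187
G1 X226.0006 Y76.3984 F3360
G1 X6.8958 Y93.7151
G1 X307.4697 Y39.2093
G1 X212.9405 Y157.6903
G1 X94.7076 Y136.6551
G1 X55.0213 Y57.5774
M5
G0 X131.9121 Y63.1752
M3 S187
G1 X116.1284 Y62.9099 F3360
G1 X110.7261 Y79.9185
G1 X112.7894 Y84.0164
M5
G0 X114.1280 Y132.3801
M3 S187
G1 X184.9854 Y132.3801 F3360
G1 X184.9854 Y56.6171
G1 X114.1280 Y56.6171
G1 X114.1280 Y132.3801
M5
G0 X0.0000 Y0.0000

Since the viewBox matches the mm dimensions, user units are millimetres directly. The only transform is the Y-flip y_m = 175.5567 − y_svg.

Shape 1 is a closed polygon drawn with `<polygon>`. Its stroke #ff00ff means engrave at S187, F3360. After flipping Y the toolpath is (55.0213,57.5774) → (226.0006,76.3984) → (6.8958,93.7151) → (307.4697,39.2093) → (212.9405,157.6903) → (94.7076,136.6551) → (55.0213,57.5774), returning to the start.

Shape 2 is a cubic bezier drawn with `<path>`. Its stroke #ff00ff means engrave at S187, F3360. After flipping Y the toolpath is (131.9121,63.1752) → (116.1284,62.9099) → (110.7261,79.9185) → (112.7894,84.0164).

Shape 3 is a rectangle drawn with `<rect>`. Its stroke #ff00ff means engrave at S187, F3360. After flipping Y the toolpath is (114.1280,132.3801) → (184.9854,132.3801) → (184.9854,56.6171) → (114.1280,56.6171) → (114.1280,132.3801), returning to the start.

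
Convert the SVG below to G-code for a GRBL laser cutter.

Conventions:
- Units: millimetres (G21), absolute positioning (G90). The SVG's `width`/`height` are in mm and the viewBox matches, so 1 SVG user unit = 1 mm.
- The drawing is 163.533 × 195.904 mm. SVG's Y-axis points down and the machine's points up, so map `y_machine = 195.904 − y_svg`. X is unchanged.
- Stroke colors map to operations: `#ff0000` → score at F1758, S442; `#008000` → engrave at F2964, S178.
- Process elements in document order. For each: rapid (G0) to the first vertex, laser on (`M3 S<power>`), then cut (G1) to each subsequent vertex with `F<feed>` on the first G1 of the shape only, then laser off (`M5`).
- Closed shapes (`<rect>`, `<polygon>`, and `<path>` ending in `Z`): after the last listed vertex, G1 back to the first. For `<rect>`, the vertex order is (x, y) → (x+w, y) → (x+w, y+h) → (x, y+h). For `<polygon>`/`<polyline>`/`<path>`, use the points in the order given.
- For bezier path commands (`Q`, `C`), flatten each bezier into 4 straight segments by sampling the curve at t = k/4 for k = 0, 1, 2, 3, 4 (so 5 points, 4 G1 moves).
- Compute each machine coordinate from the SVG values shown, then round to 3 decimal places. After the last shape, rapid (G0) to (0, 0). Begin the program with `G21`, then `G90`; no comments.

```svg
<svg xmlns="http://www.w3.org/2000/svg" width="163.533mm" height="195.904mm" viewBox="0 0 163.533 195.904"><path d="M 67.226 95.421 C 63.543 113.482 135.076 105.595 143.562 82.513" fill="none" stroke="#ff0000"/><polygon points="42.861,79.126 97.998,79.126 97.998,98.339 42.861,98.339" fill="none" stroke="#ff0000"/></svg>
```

1 u = 1 mm; y_m = 195.904 − y.

[1] `<path>` cubic bezier, #ff0000→score S442 F1758: (67.226,100.483) → (76.406,91.634) → (100.831,91.508) → (127.537,99.097) → (143.562,113.391)

[2] `<polygon>` rectangle, #ff0000→score S442 F1758: (42.861,116.778) → (97.998,116.778) → (97.998,97.565) → (42.861,97.565) → (42.861,116.778) (closed)

G21
G90
G0 X67.226 Y100.483
M3 S442
G1 X76.406 Y91.634 F1758
G1 X100.831 Y91.508
G1 X127.537 Y99.097
G1 X143.562 Y113.391
M5
G0 X42.861 Y116.778
M3 S442
G1 X97.998 Y116.778 F1758
G1 X97.998 Y97.565
G1 X42.861 Y97.565
G1 X42.861 Y116.778
M5
G0 X0.000 Y0.000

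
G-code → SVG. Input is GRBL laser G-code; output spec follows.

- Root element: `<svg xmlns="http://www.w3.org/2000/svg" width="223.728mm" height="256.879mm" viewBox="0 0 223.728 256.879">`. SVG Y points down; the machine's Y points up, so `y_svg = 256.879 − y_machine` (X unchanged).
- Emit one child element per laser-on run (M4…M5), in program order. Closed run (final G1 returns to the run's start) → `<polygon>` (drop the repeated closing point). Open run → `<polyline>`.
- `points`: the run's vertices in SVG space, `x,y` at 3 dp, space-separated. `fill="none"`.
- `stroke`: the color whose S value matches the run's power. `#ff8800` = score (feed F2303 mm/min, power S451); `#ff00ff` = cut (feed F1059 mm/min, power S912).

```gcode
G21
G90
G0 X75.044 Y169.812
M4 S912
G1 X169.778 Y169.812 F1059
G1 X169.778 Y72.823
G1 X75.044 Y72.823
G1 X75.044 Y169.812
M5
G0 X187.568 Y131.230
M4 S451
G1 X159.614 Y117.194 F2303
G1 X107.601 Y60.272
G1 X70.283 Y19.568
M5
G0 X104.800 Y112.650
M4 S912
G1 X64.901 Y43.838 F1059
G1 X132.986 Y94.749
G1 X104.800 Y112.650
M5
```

Machine Y-up, SVG Y-down with viewBox height 256.879, so y_svg = 256.879 − y_machine; X carries over.

Run 1: S912 ⇒ cut layer `#ff00ff`. The run returns to its start, so emit a `<polygon>` with points (Y-flipped): 75.044,87.067 169.778,87.067 169.778,184.056 75.044,184.056.

Run 2: S451 ⇒ score layer `#ff8800`. The run is open, so emit a `<polyline>` with points (Y-flipped): 187.568,125.649 159.614,139.685 107.601,196.607 70.283,237.311.

Run 3: the run's S912 means `#ff00ff` (cut). The run returns to its start, so emit a `<polygon>` with points (Y-flipped): 104.800,144.229 64.901,213.041 132.986,162.130.

<svg xmlns="http://www.w3.org/2000/svg" width="223.728mm" height="256.879mm" viewBox="0 0 223.728 256.879">
  <polygon points="75.044,87.067 169.778,87.067 169.778,184.056 75.044,184.056" fill="none" stroke="#ff00ff"/>
  <polyline points="187.568,125.649 159.614,139.685 107.601,196.607 70.283,237.311" fill="none" stroke="#ff8800"/>
  <polygon points="104.800,144.229 64.901,213.041 132.986,162.130" fill="none" stroke="#ff00ff"/>
</svg>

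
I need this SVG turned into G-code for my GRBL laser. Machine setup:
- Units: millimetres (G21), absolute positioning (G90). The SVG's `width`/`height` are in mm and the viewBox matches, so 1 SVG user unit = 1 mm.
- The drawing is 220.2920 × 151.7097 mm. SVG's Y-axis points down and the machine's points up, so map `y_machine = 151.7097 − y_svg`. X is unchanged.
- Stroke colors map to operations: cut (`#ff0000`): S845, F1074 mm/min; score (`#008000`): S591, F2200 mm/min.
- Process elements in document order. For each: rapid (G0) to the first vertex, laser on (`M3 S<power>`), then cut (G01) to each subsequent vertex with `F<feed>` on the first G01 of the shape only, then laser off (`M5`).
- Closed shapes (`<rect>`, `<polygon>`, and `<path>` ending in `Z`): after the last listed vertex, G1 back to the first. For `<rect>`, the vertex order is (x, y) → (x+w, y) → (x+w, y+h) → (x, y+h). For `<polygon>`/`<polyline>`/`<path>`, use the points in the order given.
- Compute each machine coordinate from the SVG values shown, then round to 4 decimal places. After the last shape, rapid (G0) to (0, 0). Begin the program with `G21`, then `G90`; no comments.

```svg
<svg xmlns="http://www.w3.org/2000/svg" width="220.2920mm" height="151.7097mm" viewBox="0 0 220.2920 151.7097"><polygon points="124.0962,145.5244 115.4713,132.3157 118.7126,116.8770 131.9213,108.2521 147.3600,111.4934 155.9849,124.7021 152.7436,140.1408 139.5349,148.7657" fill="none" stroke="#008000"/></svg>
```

G21
G90
G0 X124.0962 Y6.1853
M3 S591
G01 X115.4713 Y19.3940 F2200
G01 X118.7126 Y34.8327
G01 X131.9213 Y43.4576
G01 X147.3600 Y40.2163
G01 X155.9849 Y27.0076
G01 X152.7436 Y11.5689
G01 X139.5349 Y2.9440
G01 X124.0962 Y6.1853
M5
G0 X0.0000 Y0.0000

viewBox `0 0 220.2920 151.7097` with mm width/height → 1 unit = 1 mm. Flip: y_m = 151.7097 − y_svg.

**Shape 1** — `<polygon>` regular polygon, stroke `#008000` → score (S591, F2200). Machine vertices: (124.0962,6.1853) → (115.4713,19.3940) → (118.7126,34.8327) → (131.9213,43.4576) → (147.3600,40.2163) → (155.9849,27.0076) → (152.7436,11.5689) → (139.5349,2.9440) → (124.0962,6.1853). Closed: final G1 returns to the first vertex.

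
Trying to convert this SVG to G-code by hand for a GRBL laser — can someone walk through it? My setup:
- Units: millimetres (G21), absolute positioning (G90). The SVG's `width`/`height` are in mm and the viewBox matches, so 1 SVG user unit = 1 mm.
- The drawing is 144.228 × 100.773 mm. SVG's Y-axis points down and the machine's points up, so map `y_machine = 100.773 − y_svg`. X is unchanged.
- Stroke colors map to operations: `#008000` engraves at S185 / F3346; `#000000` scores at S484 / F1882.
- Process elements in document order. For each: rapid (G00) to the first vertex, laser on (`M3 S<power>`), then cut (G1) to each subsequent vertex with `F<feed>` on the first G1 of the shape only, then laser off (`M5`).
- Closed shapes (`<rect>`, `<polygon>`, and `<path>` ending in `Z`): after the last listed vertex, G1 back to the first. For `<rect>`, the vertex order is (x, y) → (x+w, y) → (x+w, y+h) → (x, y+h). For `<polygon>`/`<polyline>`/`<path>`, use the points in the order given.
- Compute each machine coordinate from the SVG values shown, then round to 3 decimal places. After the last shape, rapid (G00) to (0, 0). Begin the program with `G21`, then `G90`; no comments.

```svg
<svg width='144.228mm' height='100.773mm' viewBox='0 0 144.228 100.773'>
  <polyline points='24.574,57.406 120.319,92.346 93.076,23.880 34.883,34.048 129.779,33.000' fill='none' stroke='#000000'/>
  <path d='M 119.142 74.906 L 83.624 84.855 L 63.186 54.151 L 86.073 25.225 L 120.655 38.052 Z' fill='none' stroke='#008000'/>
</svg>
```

G21
G90
G00 X24.574 Y43.367
M3 S484
G1 X120.319 Y8.427 F1882
G1 X93.076 Y76.893
G1 X34.883 Y66.725
G1 X129.779 Y67.773
M5
G00 X119.142 Y25.867
M3 S185
G1 X83.624 Y15.918 F3346
G1 X63.186 Y46.622
G1 X86.073 Y75.548
G1 X120.655 Y62.721
G1 X119.142 Y25.867
M5
G00 X0.000 Y0.000

viewBox `0 0 144.228 100.773` with mm width/height → 1 unit = 1 mm. Flip: y_m = 100.773 − y_svg.

**Shape 1** — `<polyline>` open polyline, stroke `#000000` → score (S484, F1882). Machine vertices: (24.574,43.367) → (120.319,8.427) → (93.076,76.893) → (34.883,66.725) → (129.779,67.773). Open path.

**Shape 2** — `<path>` regular polygon, stroke `#008000` → engrave (S185, F3346). Machine vertices: (119.142,25.867) → (83.624,15.918) → (63.186,46.622) → (86.073,75.548) → (120.655,62.721) → (119.142,25.867). Closed: final G1 returns to the first vertex.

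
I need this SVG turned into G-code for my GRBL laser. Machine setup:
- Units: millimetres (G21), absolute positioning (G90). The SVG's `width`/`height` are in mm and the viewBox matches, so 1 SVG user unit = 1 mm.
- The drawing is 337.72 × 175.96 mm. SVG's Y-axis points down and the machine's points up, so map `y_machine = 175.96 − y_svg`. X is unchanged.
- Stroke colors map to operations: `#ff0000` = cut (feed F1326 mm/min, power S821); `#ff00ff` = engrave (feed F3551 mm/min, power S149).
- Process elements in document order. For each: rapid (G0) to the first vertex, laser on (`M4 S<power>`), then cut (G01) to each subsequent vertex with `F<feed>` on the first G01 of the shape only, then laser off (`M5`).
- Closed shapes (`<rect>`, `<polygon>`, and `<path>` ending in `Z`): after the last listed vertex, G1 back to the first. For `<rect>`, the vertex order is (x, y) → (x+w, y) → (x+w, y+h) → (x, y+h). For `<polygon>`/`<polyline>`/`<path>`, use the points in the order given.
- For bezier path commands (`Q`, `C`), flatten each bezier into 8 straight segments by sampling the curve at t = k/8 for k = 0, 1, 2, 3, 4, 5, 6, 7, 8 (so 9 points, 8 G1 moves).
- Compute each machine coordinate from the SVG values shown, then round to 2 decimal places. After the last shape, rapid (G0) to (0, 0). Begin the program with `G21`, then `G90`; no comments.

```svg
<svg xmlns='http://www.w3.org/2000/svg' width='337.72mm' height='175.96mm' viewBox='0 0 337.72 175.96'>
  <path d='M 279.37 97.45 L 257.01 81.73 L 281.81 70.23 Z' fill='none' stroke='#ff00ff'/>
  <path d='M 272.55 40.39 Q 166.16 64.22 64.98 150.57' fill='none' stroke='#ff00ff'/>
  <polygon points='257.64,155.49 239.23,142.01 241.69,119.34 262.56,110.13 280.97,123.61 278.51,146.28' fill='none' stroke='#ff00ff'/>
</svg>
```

Since the viewBox matches the mm dimensions, user units are millimetres directly. The only transform is the Y-flip y_m = 175.96 − y_svg.

Shape 1 is a regular polygon drawn with `<path>`. Its stroke #ff00ff means engrave at S149, F3551. After flipping Y the toolpath is (279.37,78.51) → (257.01,94.23) → (281.81,105.73) → (279.37,78.51), returning to the start.

Shape 2 is a quadratic bezier drawn with `<path>`. Its stroke #ff00ff means engrave at S149, F3551. After flipping Y the toolpath is (272.55,135.57) → (246.03,128.64) → (219.68,119.75) → (193.49,108.91) → (167.46,96.11) → (141.60,81.36) → (115.90,64.66) → (90.36,46.00) → (64.98,25.39).

Shape 3 is a regular polygon drawn with `<polygon>`. Its stroke #ff00ff means engrave at S149, F3551. After flipping Y the toolpath is (257.64,20.47) → (239.23,33.95) → (241.69,56.62) → (262.56,65.83) → (280.97,52.35) → (278.51,29.68) → (257.64,20.47), returning to the start.

G21
G90
G0 X279.37 Y78.51
M4 S149
G01 X257.01 Y94.23 F3551
G01 X281.81 Y105.73
G01 X279.37 Y78.51
M5
G0 X272.55 Y135.57
M4 S149
G01 X246.03 Y128.64 F3551
G01 X219.68 Y119.75
G01 X193.49 Y108.91
G01 X167.46 Y96.11
G01 X141.60 Y81.36
G01 X115.90 Y64.66
G01 X90.36 Y46.00
G01 X64.98 Y25.39
M5
G0 X257.64 Y20.47
M4 S149
G01 X239.23 Y33.95 F3551
G01 X241.69 Y56.62
G01 X262.56 Y65.83
G01 X280.97 Y52.35
G01 X278.51 Y29.68
G01 X257.64 Y20.47
M5
G0 X0.00 Y0.00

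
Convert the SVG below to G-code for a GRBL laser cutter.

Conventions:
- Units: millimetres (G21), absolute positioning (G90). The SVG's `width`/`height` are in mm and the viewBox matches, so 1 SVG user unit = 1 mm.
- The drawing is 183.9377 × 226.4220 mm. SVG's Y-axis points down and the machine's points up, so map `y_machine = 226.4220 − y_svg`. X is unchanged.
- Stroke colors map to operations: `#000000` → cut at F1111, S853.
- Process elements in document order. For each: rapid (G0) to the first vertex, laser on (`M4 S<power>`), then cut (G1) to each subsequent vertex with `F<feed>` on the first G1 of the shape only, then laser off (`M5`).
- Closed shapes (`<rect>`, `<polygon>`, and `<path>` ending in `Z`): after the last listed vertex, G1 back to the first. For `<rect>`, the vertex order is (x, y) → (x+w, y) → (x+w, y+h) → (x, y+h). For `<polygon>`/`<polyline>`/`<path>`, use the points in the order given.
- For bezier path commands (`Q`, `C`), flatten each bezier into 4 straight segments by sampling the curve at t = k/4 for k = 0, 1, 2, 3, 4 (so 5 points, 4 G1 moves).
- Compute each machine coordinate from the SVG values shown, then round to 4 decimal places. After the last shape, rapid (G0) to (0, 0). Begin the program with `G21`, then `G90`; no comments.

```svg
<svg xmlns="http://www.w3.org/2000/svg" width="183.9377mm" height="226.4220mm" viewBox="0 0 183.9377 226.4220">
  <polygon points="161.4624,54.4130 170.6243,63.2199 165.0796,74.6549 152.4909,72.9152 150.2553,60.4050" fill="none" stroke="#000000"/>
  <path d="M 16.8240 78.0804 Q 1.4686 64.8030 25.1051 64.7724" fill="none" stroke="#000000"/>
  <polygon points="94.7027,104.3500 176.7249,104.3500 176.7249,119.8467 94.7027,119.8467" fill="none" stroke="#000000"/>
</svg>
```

G21
G90
G0 X161.4624 Y172.0090
M4 S853
G1 X170.6243 Y163.2021 F1111
G1 X165.0796 Y151.7671
G1 X152.4909 Y153.5068
G1 X150.2553 Y166.0170
G1 X161.4624 Y172.0090
M5
G0 X16.8240 Y148.3416
M4 S853
G1 X11.5833 Y154.1524 F1111
G1 X11.2166 Y158.3073
G1 X15.7238 Y160.8064
G1 X25.1051 Y161.6496
M5
G0 X94.7027 Y122.0720
M4 S853
G1 X176.7249 Y122.0720 F1111
G1 X176.7249 Y106.5753
G1 X94.7027 Y106.5753
G1 X94.7027 Y122.0720
M5
G0 X0.0000 Y0.0000

1 u = 1 mm; y_m = 226.4220 − y.

[1] `<polygon>` regular polygon, #000000→cut S853 F1111: (161.4624,172.0090) → (170.6243,163.2021) → (165.0796,151.7671) → (152.4909,153.5068) → (150.2553,166.0170) → (161.4624,172.0090) (closed)

[2] `<path>` quadratic bezier, #000000→cut S853 F1111: (16.8240,148.3416) → (11.5833,154.1524) → (11.2166,158.3073) → (15.7238,160.8064) → (25.1051,161.6496)

[3] `<polygon>` rectangle, #000000→cut S853 F1111: (94.7027,122.0720) → (176.7249,122.0720) → (176.7249,106.5753) → (94.7027,106.5753) → (94.7027,122.0720) (closed)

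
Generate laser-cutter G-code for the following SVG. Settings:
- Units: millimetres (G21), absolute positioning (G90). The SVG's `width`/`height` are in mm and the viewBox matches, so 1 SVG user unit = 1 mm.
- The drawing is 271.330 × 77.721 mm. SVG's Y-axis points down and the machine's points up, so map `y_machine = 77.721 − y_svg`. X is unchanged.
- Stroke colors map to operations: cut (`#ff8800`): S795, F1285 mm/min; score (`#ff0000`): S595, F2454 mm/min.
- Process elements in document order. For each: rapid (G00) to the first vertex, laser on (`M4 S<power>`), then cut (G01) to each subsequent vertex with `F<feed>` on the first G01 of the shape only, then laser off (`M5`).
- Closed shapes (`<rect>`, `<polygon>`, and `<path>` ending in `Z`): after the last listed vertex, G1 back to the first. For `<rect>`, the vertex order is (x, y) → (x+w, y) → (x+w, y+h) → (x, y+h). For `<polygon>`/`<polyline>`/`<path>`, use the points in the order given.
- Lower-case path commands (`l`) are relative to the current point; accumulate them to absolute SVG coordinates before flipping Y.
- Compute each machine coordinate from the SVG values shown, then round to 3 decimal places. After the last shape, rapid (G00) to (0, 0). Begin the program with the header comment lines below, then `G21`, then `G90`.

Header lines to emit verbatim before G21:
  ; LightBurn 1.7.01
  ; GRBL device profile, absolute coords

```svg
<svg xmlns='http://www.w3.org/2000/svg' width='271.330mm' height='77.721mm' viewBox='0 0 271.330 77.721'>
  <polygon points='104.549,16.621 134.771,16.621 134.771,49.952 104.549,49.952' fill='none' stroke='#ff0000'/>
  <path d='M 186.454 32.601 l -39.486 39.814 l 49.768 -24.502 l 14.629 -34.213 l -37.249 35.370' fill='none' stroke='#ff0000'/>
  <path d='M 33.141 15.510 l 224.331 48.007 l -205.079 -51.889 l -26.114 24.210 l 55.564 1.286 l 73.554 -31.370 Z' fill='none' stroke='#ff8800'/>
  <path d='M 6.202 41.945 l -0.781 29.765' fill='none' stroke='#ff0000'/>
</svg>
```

; LightBurn 1.7.01
; GRBL device profile, absolute coords
G21
G90
G00 X104.549 Y61.100
M4 S595
G01 X134.771 Y61.100 F2454
G01 X134.771 Y27.769
G01 X104.549 Y27.769
G01 X104.549 Y61.100
M5
G00 X186.454 Y45.120
M4 S595
G01 X146.968 Y5.306 F2454
G01 X196.736 Y29.808
G01 X211.365 Y64.021
G01 X174.116 Y28.651
M5
G00 X33.141 Y62.211
M4 S795
G01 X257.472 Y14.204 F1285
G01 X52.393 Y66.093
G01 X26.279 Y41.883
G01 X81.843 Y40.597
G01 X155.397 Y71.967
G01 X33.141 Y62.211
M5
G00 X6.202 Y35.776
M4 S595
G01 X5.421 Y6.011 F2454
M5
G00 X0.000 Y0.000

Since the viewBox matches the mm dimensions, user units are millimetres directly. The only transform is the Y-flip y_m = 77.721 − y_svg.

Shape 1 is a rectangle drawn with `<polygon>`. Its stroke #ff0000 means score at S595, F2454. After flipping Y the toolpath is (104.549,61.100) → (134.771,61.100) → (134.771,27.769) → (104.549,27.769) → (104.549,61.100), returning to the start.

Shape 2 is a open polyline drawn with `<path>`. Its stroke #ff0000 means score at S595, F2454. After flipping Y the toolpath is (186.454,45.120) → (146.968,5.306) → (196.736,29.808) → (211.365,64.021) → (174.116,28.651).

Shape 3 is a closed polygon drawn with `<path>`. Its stroke #ff8800 means cut at S795, F1285. After flipping Y the toolpath is (33.141,62.211) → (257.472,14.204) → (52.393,66.093) → (26.279,41.883) → (81.843,40.597) → (155.397,71.967) → (33.141,62.211), returning to the start.

Shape 4 is a line segment drawn with `<path>`. Its stroke #ff0000 means score at S595, F2454. After flipping Y the toolpath is (6.202,35.776) → (5.421,6.011).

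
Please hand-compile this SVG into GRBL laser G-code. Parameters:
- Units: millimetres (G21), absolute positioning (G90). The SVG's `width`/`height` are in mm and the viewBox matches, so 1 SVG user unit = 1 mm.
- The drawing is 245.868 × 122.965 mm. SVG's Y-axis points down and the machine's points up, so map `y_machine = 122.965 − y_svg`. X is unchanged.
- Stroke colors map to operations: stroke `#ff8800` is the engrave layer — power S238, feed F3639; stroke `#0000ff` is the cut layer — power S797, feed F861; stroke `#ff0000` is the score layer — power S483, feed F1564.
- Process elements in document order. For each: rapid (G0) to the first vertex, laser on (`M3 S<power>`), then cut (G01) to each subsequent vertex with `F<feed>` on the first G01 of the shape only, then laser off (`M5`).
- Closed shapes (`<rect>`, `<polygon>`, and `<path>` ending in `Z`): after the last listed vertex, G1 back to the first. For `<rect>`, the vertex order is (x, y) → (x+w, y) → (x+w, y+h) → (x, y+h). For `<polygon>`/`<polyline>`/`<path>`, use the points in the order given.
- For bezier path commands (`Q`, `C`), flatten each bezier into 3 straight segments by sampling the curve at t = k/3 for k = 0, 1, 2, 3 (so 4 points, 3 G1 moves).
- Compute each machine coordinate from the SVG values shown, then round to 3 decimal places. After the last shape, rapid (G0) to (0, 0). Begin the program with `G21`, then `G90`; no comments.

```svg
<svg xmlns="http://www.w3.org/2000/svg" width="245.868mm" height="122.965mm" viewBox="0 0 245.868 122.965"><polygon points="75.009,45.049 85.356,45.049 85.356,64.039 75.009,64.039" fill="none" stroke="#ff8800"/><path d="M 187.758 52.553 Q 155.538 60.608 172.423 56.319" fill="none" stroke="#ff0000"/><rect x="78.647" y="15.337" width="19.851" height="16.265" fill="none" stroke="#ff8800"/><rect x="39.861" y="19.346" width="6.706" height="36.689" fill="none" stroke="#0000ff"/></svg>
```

viewBox `0 0 245.868 122.965` with mm width/height → 1 unit = 1 mm. Flip: y_m = 122.965 − y_svg.

**Shape 1** — `<polygon>` rectangle, stroke `#ff8800` → engrave (S238, F3639). Machine vertices: (75.009,77.916) → (85.356,77.916) → (85.356,58.926) → (75.009,58.926) → (75.009,77.916). Closed: final G1 returns to the first vertex.

**Shape 2** — `<path>` quadratic bezier, stroke `#ff0000` → score (S483, F1564). Control points (SVG): P0=(187.758,52.553), P1=(155.538,60.608), P2=(172.423,56.319); sampled at t=k/3. Machine vertices: (187.758,70.412) → (171.734,66.414) → (166.622,65.158) → (172.423,66.646). Open path.

**Shape 3** — `<rect>` rectangle, stroke `#ff8800` → engrave (S238, F3639). Machine vertices: (78.647,107.628) → (98.498,107.628) → (98.498,91.363) → (78.647,91.363) → (78.647,107.628). Closed: final G1 returns to the first vertex.

**Shape 4** — `<rect>` rectangle, stroke `#0000ff` → cut (S797, F861). Machine vertices: (39.861,103.619) → (46.567,103.619) → (46.567,66.930) → (39.861,66.930) → (39.861,103.619). Closed: final G1 returns to the first vertex.

G21
G90
G0 X75.009 Y77.916
M3 S238
G01 X85.356 Y77.916 F3639
G01 X85.356 Y58.926
G01 X75.009 Y58.926
G01 X75.009 Y77.916
M5
G0 X187.758 Y70.412
M3 S483
G01 X171.734 Y66.414 F1564
G01 X166.622 Y65.158
G01 X172.423 Y66.646
M5
G0 X78.647 Y107.628
M3 S238
G01 X98.498 Y107.628 F3639
G01 X98.498 Y91.363
G01 X78.647 Y91.363
G01 X78.647 Y107.628
M5
G0 X39.861 Y103.619
M3 S797
G01 X46.567 Y103.619 F861
G01 X46.567 Y66.930
G01 X39.861 Y66.930
G01 X39.861 Y103.619
M5
G0 X0.000 Y0.000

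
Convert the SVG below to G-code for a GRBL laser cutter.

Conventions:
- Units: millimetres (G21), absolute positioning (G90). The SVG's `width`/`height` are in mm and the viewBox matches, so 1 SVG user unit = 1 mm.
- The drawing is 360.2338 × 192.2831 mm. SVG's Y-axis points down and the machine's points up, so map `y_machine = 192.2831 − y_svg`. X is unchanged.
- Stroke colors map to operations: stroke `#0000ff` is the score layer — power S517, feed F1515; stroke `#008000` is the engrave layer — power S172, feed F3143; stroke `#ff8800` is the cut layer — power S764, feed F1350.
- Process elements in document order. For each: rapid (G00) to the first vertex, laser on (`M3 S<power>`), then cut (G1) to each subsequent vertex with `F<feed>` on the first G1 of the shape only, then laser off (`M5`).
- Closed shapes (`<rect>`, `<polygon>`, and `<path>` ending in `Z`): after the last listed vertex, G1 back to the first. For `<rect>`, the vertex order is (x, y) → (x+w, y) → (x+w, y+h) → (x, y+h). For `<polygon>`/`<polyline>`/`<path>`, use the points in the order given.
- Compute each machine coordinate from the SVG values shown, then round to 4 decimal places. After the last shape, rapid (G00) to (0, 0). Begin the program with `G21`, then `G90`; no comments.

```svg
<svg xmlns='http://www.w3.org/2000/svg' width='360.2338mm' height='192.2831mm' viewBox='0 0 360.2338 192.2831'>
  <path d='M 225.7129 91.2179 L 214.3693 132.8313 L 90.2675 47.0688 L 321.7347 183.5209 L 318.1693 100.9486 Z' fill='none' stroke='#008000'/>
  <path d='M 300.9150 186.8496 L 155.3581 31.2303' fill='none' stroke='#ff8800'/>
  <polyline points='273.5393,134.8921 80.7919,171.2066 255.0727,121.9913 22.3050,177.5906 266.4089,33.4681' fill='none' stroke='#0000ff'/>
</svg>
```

Since the viewBox matches the mm dimensions, user units are millimetres directly. The only transform is the Y-flip y_m = 192.2831 − y_svg.

Shape 1 is a closed polygon drawn with `<path>`. Its stroke #008000 means engrave at S172, F3143. After flipping Y the toolpath is (225.7129,101.0652) → (214.3693,59.4518) → (90.2675,145.2143) → (321.7347,8.7622) → (318.1693,91.3345) → (225.7129,101.0652), returning to the start.

Shape 2 is a line segment drawn with `<path>`. Its stroke #ff8800 means cut at S764, F1350. After flipping Y the toolpath is (300.9150,5.4335) → (155.3581,161.0528).

Shape 3 is a open polyline drawn with `<polyline>`. Its stroke #0000ff means score at S517, F1515. After flipping Y the toolpath is (273.5393,57.3910) → (80.7919,21.0765) → (255.0727,70.2918) → (22.3050,14.6925) → (266.4089,158.8150).

G21
G90
G00 X225.7129 Y101.0652
M3 S172
G1 X214.3693 Y59.4518 F3143
G1 X90.2675 Y145.2143
G1 X321.7347 Y8.7622
G1 X318.1693 Y91.3345
G1 X225.7129 Y101.0652
M5
G00 X300.9150 Y5.4335
M3 S764
G1 X155.3581 Y161.0528 F1350
M5
G00 X273.5393 Y57.3910
M3 S517
G1 X80.7919 Y21.0765 F1515
G1 X255.0727 Y70.2918
G1 X22.3050 Y14.6925
G1 X266.4089 Y158.8150
M5
G00 X0.0000 Y0.0000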